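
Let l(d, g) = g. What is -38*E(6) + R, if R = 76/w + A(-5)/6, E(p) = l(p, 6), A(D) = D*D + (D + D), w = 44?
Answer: -4923/22 ≈ -223.77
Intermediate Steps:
A(D) = D² + 2*D
E(p) = 6
R = 93/22 (R = 76/44 - 5*(2 - 5)/6 = 76*(1/44) - 5*(-3)*(⅙) = 19/11 + 15*(⅙) = 19/11 + 5/2 = 93/22 ≈ 4.2273)
-38*E(6) + R = -38*6 + 93/22 = -228 + 93/22 = -4923/22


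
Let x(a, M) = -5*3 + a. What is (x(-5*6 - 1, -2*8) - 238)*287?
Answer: -81508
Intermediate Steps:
x(a, M) = -15 + a
(x(-5*6 - 1, -2*8) - 238)*287 = ((-15 + (-5*6 - 1)) - 238)*287 = ((-15 + (-30 - 1)) - 238)*287 = ((-15 - 31) - 238)*287 = (-46 - 238)*287 = -284*287 = -81508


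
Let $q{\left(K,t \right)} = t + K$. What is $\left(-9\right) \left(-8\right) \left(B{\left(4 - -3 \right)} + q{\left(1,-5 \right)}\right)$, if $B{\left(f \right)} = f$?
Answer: $216$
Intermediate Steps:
$q{\left(K,t \right)} = K + t$
$\left(-9\right) \left(-8\right) \left(B{\left(4 - -3 \right)} + q{\left(1,-5 \right)}\right) = \left(-9\right) \left(-8\right) \left(\left(4 - -3\right) + \left(1 - 5\right)\right) = 72 \left(\left(4 + 3\right) - 4\right) = 72 \left(7 - 4\right) = 72 \cdot 3 = 216$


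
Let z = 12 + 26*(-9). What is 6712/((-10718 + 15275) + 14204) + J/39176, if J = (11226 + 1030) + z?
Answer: 244359593/367490468 ≈ 0.66494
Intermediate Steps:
z = -222 (z = 12 - 234 = -222)
J = 12034 (J = (11226 + 1030) - 222 = 12256 - 222 = 12034)
6712/((-10718 + 15275) + 14204) + J/39176 = 6712/((-10718 + 15275) + 14204) + 12034/39176 = 6712/(4557 + 14204) + 12034*(1/39176) = 6712/18761 + 6017/19588 = 244359593/367490468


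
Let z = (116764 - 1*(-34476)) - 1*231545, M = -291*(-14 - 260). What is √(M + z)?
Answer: I*√571 ≈ 23.896*I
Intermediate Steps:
M = 79734 (M = -291*(-274) = 79734)
z = -80305 (z = (116764 + 34476) - 231545 = 151240 - 231545 = -80305)
√(M + z) = √(79734 - 80305) = √(-571) = I*√571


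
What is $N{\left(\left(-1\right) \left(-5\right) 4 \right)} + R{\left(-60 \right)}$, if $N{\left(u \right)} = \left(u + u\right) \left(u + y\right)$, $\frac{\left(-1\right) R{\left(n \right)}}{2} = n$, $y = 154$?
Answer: $7080$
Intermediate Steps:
$R{\left(n \right)} = - 2 n$
$N{\left(u \right)} = 2 u \left(154 + u\right)$ ($N{\left(u \right)} = \left(u + u\right) \left(u + 154\right) = 2 u \left(154 + u\right)$)
$N{\left(\left(-1\right) \left(-5\right) 4 \right)} + R{\left(-60 \right)} = 2 \left(-1\right) \left(-5\right) 4 \left(154 + \left(-1\right) \left(-5\right) 4\right) - -120 = 2 \cdot 5 \cdot 4 \left(154 + 5 \cdot 4\right) + 120 = 2 \cdot 20 \left(154 + 20\right) + 120 = 2 \cdot 20 \cdot 174 + 120 = 6960 + 120 = 7080$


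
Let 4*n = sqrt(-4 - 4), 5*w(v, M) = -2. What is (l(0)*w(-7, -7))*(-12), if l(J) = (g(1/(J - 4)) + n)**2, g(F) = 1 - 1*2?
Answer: 12/5 - 24*I*sqrt(2)/5 ≈ 2.4 - 6.7882*I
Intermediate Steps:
g(F) = -1 (g(F) = 1 - 2 = -1)
w(v, M) = -2/5 (w(v, M) = (1/5)*(-2) = -2/5)
n = I*sqrt(2)/2 (n = sqrt(-4 - 4)/4 = sqrt(-8)/4 = (2*I*sqrt(2))/4 = I*sqrt(2)/2 ≈ 0.70711*I)
l(J) = (-1 + I*sqrt(2)/2)**2
(l(0)*w(-7, -7))*(-12) = ((1/2 - I*sqrt(2))*(-2/5))*(-12) = (-1/5 + 2*I*sqrt(2)/5)*(-12) = 12/5 - 24*I*sqrt(2)/5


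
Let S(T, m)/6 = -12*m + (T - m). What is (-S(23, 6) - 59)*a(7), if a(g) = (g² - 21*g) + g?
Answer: -24661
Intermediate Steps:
a(g) = g² - 20*g
S(T, m) = -78*m + 6*T (S(T, m) = 6*(-12*m + (T - m)) = 6*(T - 13*m) = -78*m + 6*T)
(-S(23, 6) - 59)*a(7) = (-(-78*6 + 6*23) - 59)*(7*(-20 + 7)) = (-(-468 + 138) - 59)*(7*(-13)) = (-1*(-330) - 59)*(-91) = (330 - 59)*(-91) = 271*(-91) = -24661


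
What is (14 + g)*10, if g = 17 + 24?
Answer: 550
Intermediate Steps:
g = 41
(14 + g)*10 = (14 + 41)*10 = 55*10 = 550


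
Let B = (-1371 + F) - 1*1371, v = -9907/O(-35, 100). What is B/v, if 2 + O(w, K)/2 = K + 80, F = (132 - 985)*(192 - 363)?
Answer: -50951076/9907 ≈ -5142.9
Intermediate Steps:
F = 145863 (F = -853*(-171) = 145863)
O(w, K) = 156 + 2*K (O(w, K) = -4 + 2*(K + 80) = -4 + 2*(80 + K) = -4 + (160 + 2*K) = 156 + 2*K)
v = -9907/356 (v = -9907/(156 + 2*100) = -9907/(156 + 200) = -9907/356 ≈ -27.829)
B = 143121 (B = (-1371 + 145863) - 1*1371 = 144492 - 1371 = 143121)
B/v = 143121/(-9907/356) = 143121*(-356/9907) = -50951076/9907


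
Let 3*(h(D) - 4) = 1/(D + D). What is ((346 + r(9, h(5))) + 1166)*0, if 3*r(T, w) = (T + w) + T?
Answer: 0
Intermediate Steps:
h(D) = 4 + 1/(6*D) (h(D) = 4 + 1/(3*(D + D)) = 4 + 1/(3*((2*D))) = 4 + (1/(2*D))/3 = 4 + 1/(6*D))
r(T, w) = w/3 + 2*T/3 (r(T, w) = ((T + w) + T)/3 = (w + 2*T)/3 = w/3 + 2*T/3)
((346 + r(9, h(5))) + 1166)*0 = ((346 + ((4 + (⅙)/5)/3 + (⅔)*9)) + 1166)*0 = ((346 + ((4 + (⅙)*(⅕))/3 + 6)) + 1166)*0 = ((346 + ((4 + 1/30)/3 + 6)) + 1166)*0 = ((346 + ((⅓)*(121/30) + 6)) + 1166)*0 = ((346 + (121/90 + 6)) + 1166)*0 = ((346 + 661/90) + 1166)*0 = (31801/90 + 1166)*0 = (136741/90)*0 = 0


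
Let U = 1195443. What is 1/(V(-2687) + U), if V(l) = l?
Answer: 1/1192756 ≈ 8.3839e-7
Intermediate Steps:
1/(V(-2687) + U) = 1/(-2687 + 1195443) = 1/1192756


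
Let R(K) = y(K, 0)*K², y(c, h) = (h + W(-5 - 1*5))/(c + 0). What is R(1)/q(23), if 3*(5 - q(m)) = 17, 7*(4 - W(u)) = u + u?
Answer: -72/7 ≈ -10.286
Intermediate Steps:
W(u) = 4 - 2*u/7 (W(u) = 4 - (u + u)/7 = 4 - 2*u/7)
q(m) = -⅔ (q(m) = 5 - ⅓*17 = 5 - 17/3 = -⅔)
y(c, h) = (48/7 + h)/c (y(c, h) = (h + (4 - 2*(-5 - 1*5)/7))/(c + 0) = (h + (4 - 2*(-5 - 5)/7))/c = (h + (4 - 2/7*(-10)))/c = (h + (4 + 20/7))/c = (h + 48/7)/c = (48/7 + h)/c)
R(K) = 48*K/7 (R(K) = ((48/7 + 0)/K)*K² = ((48/7)/K)*K² = (48/(7*K))*K² = 48*K/7)
R(1)/q(23) = ((48/7)*1)/(-⅔) = -3/2*48/7 = -72/7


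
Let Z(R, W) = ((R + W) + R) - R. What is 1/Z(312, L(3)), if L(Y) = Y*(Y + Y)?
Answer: 1/330 ≈ 0.0030303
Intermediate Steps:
L(Y) = 2*Y² (L(Y) = Y*(2*Y) = 2*Y²)
Z(R, W) = R + W (Z(R, W) = (W + 2*R) - R = R + W)
1/Z(312, L(3)) = 1/(312 + 2*3²) = 1/(312 + 2*9) = 1/(312 + 18) = 1/330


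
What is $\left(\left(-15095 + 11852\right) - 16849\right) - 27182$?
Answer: $-47274$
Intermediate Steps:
$\left(\left(-15095 + 11852\right) - 16849\right) - 27182 = \left(-3243 - 16849\right) - 27182 = -20092 - 27182 = -47274$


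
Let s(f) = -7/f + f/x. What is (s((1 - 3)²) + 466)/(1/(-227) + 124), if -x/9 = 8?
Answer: 3793397/1013292 ≈ 3.7436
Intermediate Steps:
x = -72 (x = -9*8 = -72)
s(f) = -7/f - f/72 (s(f) = -7/f + f/(-72) = -7/f + f*(-1/72) = -7/f - f/72)
(s((1 - 3)²) + 466)/(1/(-227) + 124) = ((-7/(1 - 3)² - (1 - 3)²/72) + 466)/(1/(-227) + 124) = ((-7/((-2)²) - 1/72*(-2)²) + 466)/(-1/227 + 124) = ((-7/4 - 1/72*4) + 466)/(28147/227) = ((-7*¼ - 1/18) + 466)*(227/28147) = ((-7/4 - 1/18) + 466)*(227/28147) = (-65/36 + 466)*(227/28147) = (16711/36)*(227/28147) = 3793397/1013292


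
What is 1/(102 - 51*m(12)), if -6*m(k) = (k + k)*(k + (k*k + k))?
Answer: 1/34374 ≈ 2.9092e-5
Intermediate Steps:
m(k) = -k*(k² + 2*k)/3 (m(k) = -(k + k)*(k + (k*k + k))/6 = -2*k*(k + (k² + k))/6 = -2*k*(k + (k + k²))/6 = -2*k*(k² + 2*k)/6 = -k*(k² + 2*k)/3)
1/(102 - 51*m(12)) = 1/(102 - 17*12²*(-2 - 1*12)) = 1/(102 - 17*144*(-2 - 12)) = 1/(102 - 17*144*(-14)) = 1/(102 - 51*(-672)) = 1/(102 + 34272) = 1/34374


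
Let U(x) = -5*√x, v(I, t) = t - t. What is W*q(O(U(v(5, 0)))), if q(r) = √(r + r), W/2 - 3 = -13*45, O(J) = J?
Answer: 0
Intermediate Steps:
v(I, t) = 0
W = -1164 (W = 6 + 2*(-13*45) = 6 + 2*(-585) = 6 - 1170 = -1164)
q(r) = √2*√r (q(r) = √(2*r) = √2*√r)
W*q(O(U(v(5, 0)))) = -1164*√2*√(-5*√0) = -1164*√2*√(-5*0) = -1164*√2*√0 = -1164*√2*0 = -1164*0 = 0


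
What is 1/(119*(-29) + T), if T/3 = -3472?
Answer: -1/13867 ≈ -7.2114e-5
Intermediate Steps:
T = -10416 (T = 3*(-3472) = -10416)
1/(119*(-29) + T) = 1/(119*(-29) - 10416) = 1/(-3451 - 10416) = 1/(-13867) = -1/13867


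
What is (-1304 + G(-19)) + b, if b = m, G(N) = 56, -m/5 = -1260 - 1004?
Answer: 10072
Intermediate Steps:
m = 11320 (m = -5*(-1260 - 1004) = -5*(-2264) = 11320)
b = 11320
(-1304 + G(-19)) + b = (-1304 + 56) + 11320 = -1248 + 11320 = 10072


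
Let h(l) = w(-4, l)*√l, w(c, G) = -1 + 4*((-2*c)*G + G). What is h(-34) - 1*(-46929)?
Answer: 46929 - 1225*I*√34 ≈ 46929.0 - 7142.9*I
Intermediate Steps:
w(c, G) = -1 + 4*G - 8*G*c (w(c, G) = -1 + 4*(-2*G*c + G) = -1 + 4*(G - 2*G*c) = -1 + (4*G - 8*G*c) = -1 + 4*G - 8*G*c)
h(l) = √l*(-1 + 36*l) (h(l) = (-1 + 4*l - 8*l*(-4))*√l = (-1 + 4*l + 32*l)*√l = (-1 + 36*l)*√l = √l*(-1 + 36*l))
h(-34) - 1*(-46929) = √(-34)*(-1 + 36*(-34)) - 1*(-46929) = (I*√34)*(-1 - 1224) + 46929 = (I*√34)*(-1225) + 46929 = -1225*I*√34 + 46929 = 46929 - 1225*I*√34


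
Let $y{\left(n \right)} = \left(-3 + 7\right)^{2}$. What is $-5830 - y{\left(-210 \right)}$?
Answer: $-5846$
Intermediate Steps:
$y{\left(n \right)} = 16$ ($y{\left(n \right)} = 4^{2} = 16$)
$-5830 - y{\left(-210 \right)} = -5830 - 16 = -5846$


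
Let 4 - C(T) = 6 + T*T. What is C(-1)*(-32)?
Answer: 96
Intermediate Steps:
C(T) = -2 - T**2 (C(T) = 4 - (6 + T*T) = 4 - (6 + T**2) = 4 + (-6 - T**2) = -2 - T**2)
C(-1)*(-32) = (-2 - 1*(-1)**2)*(-32) = (-2 - 1*1)*(-32) = (-2 - 1)*(-32) = -3*(-32) = 96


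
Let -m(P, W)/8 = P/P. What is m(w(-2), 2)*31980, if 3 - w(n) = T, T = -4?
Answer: -255840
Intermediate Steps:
w(n) = 7 (w(n) = 3 - 1*(-4) = 3 + 4 = 7)
m(P, W) = -8 (m(P, W) = -8*P/P = -8*1 = -8)
m(w(-2), 2)*31980 = -8*31980 = -255840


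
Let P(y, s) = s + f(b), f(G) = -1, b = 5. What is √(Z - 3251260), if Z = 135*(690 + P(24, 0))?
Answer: I*√3158245 ≈ 1777.1*I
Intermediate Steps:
P(y, s) = -1 + s (P(y, s) = s - 1 = -1 + s)
Z = 93015 (Z = 135*(690 + (-1 + 0)) = 135*(690 - 1) = 135*689 = 93015)
√(Z - 3251260) = √(93015 - 3251260) = √(-3158245) = I*√3158245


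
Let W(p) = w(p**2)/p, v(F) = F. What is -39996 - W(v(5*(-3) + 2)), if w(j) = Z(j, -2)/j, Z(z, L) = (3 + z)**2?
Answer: -87841628/2197 ≈ -39983.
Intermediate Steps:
w(j) = (3 + j)**2/j
W(p) = (3 + p**2)**2/p**3 (W(p) = ((3 + p**2)**2/(p**2))/p = ((3 + p**2)**2/p**2)/p = (3 + p**2)**2/p**3)
-39996 - W(v(5*(-3) + 2)) = -39996 - (3 + (5*(-3) + 2)**2)**2/(5*(-3) + 2)**3 = -39996 - (3 + (-15 + 2)**2)**2/(-15 + 2)**3 = -39996 - (3 + (-13)**2)**2/(-13)**3 = -39996 - (-1)*(3 + 169)**2/2197 = -39996 - (-1)*172**2/2197 = -39996 - (-1)*29584/2197 = -39996 - 1*(-29584/2197) = -39996 + 29584/2197 = -87841628/2197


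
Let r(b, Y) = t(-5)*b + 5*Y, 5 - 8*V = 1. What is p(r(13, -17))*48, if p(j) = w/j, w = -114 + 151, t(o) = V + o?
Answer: -3552/287 ≈ -12.376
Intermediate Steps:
V = 1/2 (V = 5/8 - 1/8*1 = 5/8 - 1/8 = 1/2 ≈ 0.50000)
t(o) = 1/2 + o
r(b, Y) = 5*Y - 9*b/2 (r(b, Y) = (1/2 - 5)*b + 5*Y = -9*b/2 + 5*Y = 5*Y - 9*b/2)
w = 37
p(j) = 37/j
p(r(13, -17))*48 = (37/(5*(-17) - 9/2*13))*48 = (37/(-85 - 117/2))*48 = (37/(-287/2))*48 = (37*(-2/287))*48 = -74/287*48 = -3552/287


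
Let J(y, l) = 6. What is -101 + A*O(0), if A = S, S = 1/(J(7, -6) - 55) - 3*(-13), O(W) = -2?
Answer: -8769/49 ≈ -178.96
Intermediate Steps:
S = 1910/49 (S = 1/(6 - 55) - 3*(-13) = 1/(-49) + 39 = -1/49 + 39 = 1910/49 ≈ 38.980)
A = 1910/49 ≈ 38.980
-101 + A*O(0) = -101 + (1910/49)*(-2) = -101 - 3820/49 = -8769/49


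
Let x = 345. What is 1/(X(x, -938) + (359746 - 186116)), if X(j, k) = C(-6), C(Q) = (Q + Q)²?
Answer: 1/173774 ≈ 5.7546e-6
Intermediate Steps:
C(Q) = 4*Q² (C(Q) = (2*Q)² = 4*Q²)
X(j, k) = 144 (X(j, k) = 4*(-6)² = 4*36 = 144)
1/(X(x, -938) + (359746 - 186116)) = 1/(144 + (359746 - 186116)) = 1/(144 + 173630) = 1/173774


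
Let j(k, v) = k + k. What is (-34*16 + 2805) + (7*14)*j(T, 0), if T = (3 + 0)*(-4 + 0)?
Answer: -91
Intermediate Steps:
T = -12 (T = 3*(-4) = -12)
j(k, v) = 2*k
(-34*16 + 2805) + (7*14)*j(T, 0) = (-34*16 + 2805) + (7*14)*(2*(-12)) = (-544 + 2805) + 98*(-24) = 2261 - 2352 = -91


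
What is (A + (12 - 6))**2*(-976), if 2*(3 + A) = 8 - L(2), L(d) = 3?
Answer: -29524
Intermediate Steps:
A = -1/2 (A = -3 + (8 - 1*3)/2 = -3 + (8 - 3)/2 = -3 + (1/2)*5 = -3 + 5/2 = -1/2 ≈ -0.50000)
(A + (12 - 6))**2*(-976) = (-1/2 + (12 - 6))**2*(-976) = (-1/2 + 6)**2*(-976) = (11/2)**2*(-976) = (121/4)*(-976) = -29524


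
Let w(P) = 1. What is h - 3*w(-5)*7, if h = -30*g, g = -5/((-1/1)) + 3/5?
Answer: -189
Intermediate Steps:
g = 28/5 (g = -5/((-1*1)) + 3*(⅕) = -5/(-1) + ⅗ = -5*(-1) + ⅗ = 5 + ⅗ = 28/5 ≈ 5.6000)
h = -168 (h = -30*28/5 = -168)
h - 3*w(-5)*7 = -168 - 3*1*7 = -168 - 3*7 = -168 - 21 = -189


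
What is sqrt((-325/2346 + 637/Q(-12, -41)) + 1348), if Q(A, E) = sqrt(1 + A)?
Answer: sqrt(897607852878 - 38564538012*I*sqrt(11))/25806 ≈ 36.806 - 2.6091*I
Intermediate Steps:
sqrt((-325/2346 + 637/Q(-12, -41)) + 1348) = sqrt((-325/2346 + 637/(sqrt(1 - 12))) + 1348) = sqrt((-325*1/2346 + 637/(sqrt(-11))) + 1348) = sqrt((-325/2346 + 637/((I*sqrt(11)))) + 1348) = sqrt((-325/2346 + 637*(-I*sqrt(11)/11)) + 1348) = sqrt((-325/2346 - 637*I*sqrt(11)/11) + 1348) = sqrt(3162083/2346 - 637*I*sqrt(11)/11)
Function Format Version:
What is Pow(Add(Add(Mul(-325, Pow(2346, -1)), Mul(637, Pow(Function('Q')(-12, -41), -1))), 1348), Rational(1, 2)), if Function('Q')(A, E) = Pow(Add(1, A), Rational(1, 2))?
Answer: Mul(Rational(1, 25806), Pow(Add(897607852878, Mul(-38564538012, I, Pow(11, Rational(1, 2)))), Rational(1, 2))) ≈ Add(36.806, Mul(-2.6091, I))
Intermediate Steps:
Pow(Add(Add(Mul(-325, Pow(2346, -1)), Mul(637, Pow(Function('Q')(-12, -41), -1))), 1348), Rational(1, 2)) = Pow(Add(Add(Mul(-325, Pow(2346, -1)), Mul(637, Pow(Pow(Add(1, -12), Rational(1, 2)), -1))), 1348), Rational(1, 2)) = Pow(Add(Add(Mul(-325, Rational(1, 2346)), Mul(637, Pow(Pow(-11, Rational(1, 2)), -1))), 1348), Rational(1, 2)) = Pow(Add(Add(Rational(-325, 2346), Mul(637, Pow(Mul(I, Pow(11, Rational(1, 2))), -1))), 1348), Rational(1, 2)) = Pow(Add(Add(Rational(-325, 2346), Mul(637, Mul(Rational(-1, 11), I, Pow(11, Rational(1, 2))))), 1348), Rational(1, 2)) = Pow(Add(Add(Rational(-325, 2346), Mul(Rational(-637, 11), I, Pow(11, Rational(1, 2)))), 1348), Rational(1, 2)) = Pow(Add(Rational(3162083, 2346), Mul(Rational(-637, 11), I, Pow(11, Rational(1, 2)))), Rational(1, 2))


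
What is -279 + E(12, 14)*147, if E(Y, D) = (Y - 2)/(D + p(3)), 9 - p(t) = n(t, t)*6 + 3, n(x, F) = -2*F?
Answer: -1011/4 ≈ -252.75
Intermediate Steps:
p(t) = 6 + 12*t (p(t) = 9 - (-2*t*6 + 3) = 9 - (-12*t + 3) = 9 - (3 - 12*t) = 9 + (-3 + 12*t) = 6 + 12*t)
E(Y, D) = (-2 + Y)/(42 + D) (E(Y, D) = (Y - 2)/(D + (6 + 12*3)) = (-2 + Y)/(D + (6 + 36)) = (-2 + Y)/(D + 42) = (-2 + Y)/(42 + D))
-279 + E(12, 14)*147 = -279 + ((-2 + 12)/(42 + 14))*147 = -279 + (10/56)*147 = -279 + ((1/56)*10)*147 = -279 + (5/28)*147 = -279 + 105/4 = -1011/4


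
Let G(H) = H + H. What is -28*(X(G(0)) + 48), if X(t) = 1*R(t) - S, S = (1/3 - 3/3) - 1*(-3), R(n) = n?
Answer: -3836/3 ≈ -1278.7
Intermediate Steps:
G(H) = 2*H
S = 7/3 (S = (1*(⅓) - 3*⅓) + 3 = (⅓ - 1) + 3 = -⅔ + 3 = 7/3 ≈ 2.3333)
X(t) = -7/3 + t (X(t) = 1*t - 1*7/3 = t - 7/3 = -7/3 + t)
-28*(X(G(0)) + 48) = -28*((-7/3 + 2*0) + 48) = -28*((-7/3 + 0) + 48) = -28*(-7/3 + 48) = -28*137/3 = -3836/3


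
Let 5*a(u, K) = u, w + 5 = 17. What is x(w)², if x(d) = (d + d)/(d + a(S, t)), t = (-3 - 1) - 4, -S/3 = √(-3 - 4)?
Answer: 1600/(20 - I*√7)² ≈ 3.796 + 1.0222*I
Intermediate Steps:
S = -3*I*√7 (S = -3*√(-3 - 4) = -3*I*√7 ≈ -7.9373*I)
t = -8 (t = -4 - 4 = -8)
w = 12 (w = -5 + 17 = 12)
a(u, K) = u/5
x(d) = 2*d/(d - 3*I*√7/5) (x(d) = (d + d)/(d + (-3*I*√7)/5) = (2*d)/(d - 3*I*√7/5) = 2*d/(d - 3*I*√7/5))
x(w)² = (10*12/(5*12 - 3*I*√7))² = (10*12/(60 - 3*I*√7))² = (120/(60 - 3*I*√7))² = 14400/(60 - 3*I*√7)²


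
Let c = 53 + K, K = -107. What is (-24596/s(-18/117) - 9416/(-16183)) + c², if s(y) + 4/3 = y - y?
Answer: 345726845/16183 ≈ 21364.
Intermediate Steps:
s(y) = -4/3 (s(y) = -4/3 + (y - y) = -4/3 + 0 = -4/3)
c = -54 (c = 53 - 107 = -54)
(-24596/s(-18/117) - 9416/(-16183)) + c² = (-24596/(-4/3) - 9416/(-16183)) + (-54)² = (-24596*(-¾) - 9416*(-1/16183)) + 2916 = (18447 + 9416/16183) + 2916 = 298537217/16183 + 2916 = 345726845/16183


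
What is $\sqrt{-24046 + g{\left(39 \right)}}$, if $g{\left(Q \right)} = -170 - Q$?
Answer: $21 i \sqrt{55} \approx 155.74 i$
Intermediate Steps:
$\sqrt{-24046 + g{\left(39 \right)}} = \sqrt{-24046 - 209} = \sqrt{-24255} = 21 i \sqrt{55}$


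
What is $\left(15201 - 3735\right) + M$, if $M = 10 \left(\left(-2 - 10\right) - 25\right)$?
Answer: $11096$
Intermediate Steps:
$M = -370$ ($M = 10 \left(\left(-2 - 10\right) - 25\right) = 10 \left(-12 - 25\right) = 10 \left(-37\right) = -370$)
$\left(15201 - 3735\right) + M = \left(15201 - 3735\right) - 370 = 11466 - 370 = 11096$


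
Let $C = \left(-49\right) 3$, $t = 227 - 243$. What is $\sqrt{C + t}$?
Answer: $i \sqrt{163} \approx 12.767 i$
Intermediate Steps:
$t = -16$
$C = -147$
$\sqrt{C + t} = \sqrt{-147 - 16} = \sqrt{-163} = i \sqrt{163}$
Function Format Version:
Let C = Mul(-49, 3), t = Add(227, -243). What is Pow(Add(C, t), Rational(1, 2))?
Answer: Mul(I, Pow(163, Rational(1, 2))) ≈ Mul(12.767, I)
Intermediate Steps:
t = -16
C = -147
Pow(Add(C, t), Rational(1, 2)) = Pow(Add(-147, -16), Rational(1, 2)) = Pow(-163, Rational(1, 2)) = Mul(I, Pow(163, Rational(1, 2)))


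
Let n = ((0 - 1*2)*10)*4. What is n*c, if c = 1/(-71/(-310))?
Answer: -24800/71 ≈ -349.30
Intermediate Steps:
n = -80 (n = ((0 - 2)*10)*4 = -2*10*4 = -20*4 = -80)
c = 310/71 (c = 1/(-71*(-1/310)) = 1/(71/310) = 310/71 ≈ 4.3662)
n*c = -80*310/71 = -24800/71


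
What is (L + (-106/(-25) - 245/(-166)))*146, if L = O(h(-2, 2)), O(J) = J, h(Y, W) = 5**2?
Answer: 9305383/2075 ≈ 4484.5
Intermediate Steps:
h(Y, W) = 25
L = 25
(L + (-106/(-25) - 245/(-166)))*146 = (25 + (-106/(-25) - 245/(-166)))*146 = (25 + (-106*(-1/25) - 245*(-1/166)))*146 = (25 + (106/25 + 245/166))*146 = (25 + 23721/4150)*146 = (127471/4150)*146 = 9305383/2075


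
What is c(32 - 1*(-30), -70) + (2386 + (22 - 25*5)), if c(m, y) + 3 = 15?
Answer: 2295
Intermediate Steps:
c(m, y) = 12 (c(m, y) = -3 + 15 = 12)
c(32 - 1*(-30), -70) + (2386 + (22 - 25*5)) = 12 + (2386 + (22 - 25*5)) = 12 + (2386 + (22 - 125)) = 12 + (2386 - 103) = 12 + 2283 = 2295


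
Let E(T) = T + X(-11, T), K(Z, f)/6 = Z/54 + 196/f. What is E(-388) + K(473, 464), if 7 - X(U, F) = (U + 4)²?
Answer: -195703/522 ≈ -374.91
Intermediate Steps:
K(Z, f) = 1176/f + Z/9 (K(Z, f) = 6*(Z/54 + 196/f) = 6*(196/f + Z/54) = 1176/f + Z/9)
X(U, F) = 7 - (4 + U)² (X(U, F) = 7 - (U + 4)² = 7 - (4 + U)²)
E(T) = -42 + T (E(T) = T + (7 - (4 - 11)²) = T + (7 - 1*(-7)²) = T + (7 - 1*49) = T + (7 - 49) = T - 42 = -42 + T)
E(-388) + K(473, 464) = (-42 - 388) + (1176/464 + (⅑)*473) = -430 + (1176*(1/464) + 473/9) = -430 + (147/58 + 473/9) = -430 + 28757/522 = -195703/522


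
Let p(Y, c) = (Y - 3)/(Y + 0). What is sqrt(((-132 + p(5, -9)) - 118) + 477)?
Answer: sqrt(5685)/5 ≈ 15.080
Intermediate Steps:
p(Y, c) = (-3 + Y)/Y
sqrt(((-132 + p(5, -9)) - 118) + 477) = sqrt(((-132 + (-3 + 5)/5) - 118) + 477) = sqrt(((-132 + (1/5)*2) - 118) + 477) = sqrt(((-132 + 2/5) - 118) + 477) = sqrt((-658/5 - 118) + 477) = sqrt(-1248/5 + 477) = sqrt(1137/5) = sqrt(5685)/5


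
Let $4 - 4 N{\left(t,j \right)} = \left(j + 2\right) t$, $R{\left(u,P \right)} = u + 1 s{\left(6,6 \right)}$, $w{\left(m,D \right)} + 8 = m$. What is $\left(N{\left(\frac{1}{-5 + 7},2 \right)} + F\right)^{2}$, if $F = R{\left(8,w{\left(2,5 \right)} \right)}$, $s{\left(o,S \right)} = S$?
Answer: $\frac{841}{4} \approx 210.25$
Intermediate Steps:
$w{\left(m,D \right)} = -8 + m$
$R{\left(u,P \right)} = 6 + u$ ($R{\left(u,P \right)} = u + 1 \cdot 6 = u + 6 = 6 + u$)
$N{\left(t,j \right)} = 1 - \frac{t \left(2 + j\right)}{4}$ ($N{\left(t,j \right)} = 1 - \frac{\left(j + 2\right) t}{4} = 1 - \frac{\left(2 + j\right) t}{4} = 1 - \frac{t \left(2 + j\right)}{4}$)
$F = 14$ ($F = 6 + 8 = 14$)
$\left(N{\left(\frac{1}{-5 + 7},2 \right)} + F\right)^{2} = \left(\left(1 - \frac{1}{2 \left(-5 + 7\right)} - \frac{1}{2 \left(-5 + 7\right)}\right) + 14\right)^{2} = \left(\left(1 - \frac{1}{2 \cdot 2} - \frac{1}{2 \cdot 2}\right) + 14\right)^{2} = \left(\left(1 - \frac{1}{4} - \frac{1}{2} \cdot \frac{1}{2}\right) + 14\right)^{2} = \left(\left(1 - \frac{1}{4} - \frac{1}{4}\right) + 14\right)^{2} = \left(\frac{1}{2} + 14\right)^{2} = \left(\frac{29}{2}\right)^{2} = \frac{841}{4}$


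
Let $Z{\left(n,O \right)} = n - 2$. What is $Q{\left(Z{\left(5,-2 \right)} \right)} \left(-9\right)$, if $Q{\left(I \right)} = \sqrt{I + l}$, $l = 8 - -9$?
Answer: $- 18 \sqrt{5} \approx -40.249$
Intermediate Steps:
$Z{\left(n,O \right)} = -2 + n$
$l = 17$ ($l = 8 + 9 = 17$)
$Q{\left(I \right)} = \sqrt{17 + I}$ ($Q{\left(I \right)} = \sqrt{I + 17} = \sqrt{17 + I}$)
$Q{\left(Z{\left(5,-2 \right)} \right)} \left(-9\right) = \sqrt{17 + \left(-2 + 5\right)} \left(-9\right) = \sqrt{17 + 3} \left(-9\right) = \sqrt{20} \left(-9\right) = 2 \sqrt{5} \left(-9\right) = - 18 \sqrt{5}$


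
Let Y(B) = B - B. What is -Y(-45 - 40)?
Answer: 0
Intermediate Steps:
Y(B) = 0
-Y(-45 - 40) = -1*0 = 0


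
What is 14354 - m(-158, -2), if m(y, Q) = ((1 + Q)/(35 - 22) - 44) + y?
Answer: 189229/13 ≈ 14556.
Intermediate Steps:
m(y, Q) = -571/13 + y + Q/13 (m(y, Q) = ((1 + Q)/13 - 44) + y = ((1 + Q)*(1/13) - 44) + y = ((1/13 + Q/13) - 44) + y = (-571/13 + Q/13) + y = -571/13 + y + Q/13)
14354 - m(-158, -2) = 14354 - (-571/13 - 158 + (1/13)*(-2)) = 14354 - (-571/13 - 158 - 2/13) = 14354 - 1*(-2627/13) = 14354 + 2627/13 = 189229/13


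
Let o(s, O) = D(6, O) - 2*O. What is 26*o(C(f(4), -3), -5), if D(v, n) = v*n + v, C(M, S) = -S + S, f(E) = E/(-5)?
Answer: -364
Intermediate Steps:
f(E) = -E/5 (f(E) = E*(-1/5) = -E/5)
C(M, S) = 0
D(v, n) = v + n*v (D(v, n) = n*v + v = v + n*v)
o(s, O) = 6 + 4*O (o(s, O) = 6*(1 + O) - 2*O = (6 + 6*O) - 2*O = 6 + 4*O)
26*o(C(f(4), -3), -5) = 26*(6 + 4*(-5)) = 26*(6 - 20) = 26*(-14) = -364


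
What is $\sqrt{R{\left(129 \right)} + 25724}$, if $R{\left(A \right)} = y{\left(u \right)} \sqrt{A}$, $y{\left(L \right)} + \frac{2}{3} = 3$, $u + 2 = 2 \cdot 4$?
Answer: $\frac{\sqrt{231516 + 21 \sqrt{129}}}{3} \approx 160.47$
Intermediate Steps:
$u = 6$ ($u = -2 + 2 \cdot 4 = -2 + 8 = 6$)
$y{\left(L \right)} = \frac{7}{3}$ ($y{\left(L \right)} = - \frac{2}{3} + 3 = \frac{7}{3}$)
$R{\left(A \right)} = \frac{7 \sqrt{A}}{3}$
$\sqrt{R{\left(129 \right)} + 25724} = \sqrt{\frac{7 \sqrt{129}}{3} + 25724} = \sqrt{25724 + \frac{7 \sqrt{129}}{3}}$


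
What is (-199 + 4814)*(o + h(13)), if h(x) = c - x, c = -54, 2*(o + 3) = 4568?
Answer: 10217610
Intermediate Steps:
o = 2281 (o = -3 + (1/2)*4568 = -3 + 2284 = 2281)
h(x) = -54 - x
(-199 + 4814)*(o + h(13)) = (-199 + 4814)*(2281 + (-54 - 1*13)) = 4615*(2281 + (-54 - 13)) = 4615*(2281 - 67) = 4615*2214 = 10217610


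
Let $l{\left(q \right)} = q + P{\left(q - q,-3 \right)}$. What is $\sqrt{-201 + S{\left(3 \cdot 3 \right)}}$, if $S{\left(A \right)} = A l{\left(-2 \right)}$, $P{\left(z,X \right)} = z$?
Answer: $i \sqrt{219} \approx 14.799 i$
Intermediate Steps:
$l{\left(q \right)} = q$ ($l{\left(q \right)} = q + \left(q - q\right) = q + 0 = q$)
$S{\left(A \right)} = - 2 A$ ($S{\left(A \right)} = A \left(-2\right) = - 2 A$)
$\sqrt{-201 + S{\left(3 \cdot 3 \right)}} = \sqrt{-201 - 2 \cdot 3 \cdot 3} = \sqrt{-201 - 18} = \sqrt{-219} = i \sqrt{219}$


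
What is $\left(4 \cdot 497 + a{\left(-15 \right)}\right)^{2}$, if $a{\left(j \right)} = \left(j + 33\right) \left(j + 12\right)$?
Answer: $3740356$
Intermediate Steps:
$a{\left(j \right)} = \left(12 + j\right) \left(33 + j\right)$ ($a{\left(j \right)} = \left(33 + j\right) \left(12 + j\right) = \left(12 + j\right) \left(33 + j\right)$)
$\left(4 \cdot 497 + a{\left(-15 \right)}\right)^{2} = \left(4 \cdot 497 + \left(396 + \left(-15\right)^{2} + 45 \left(-15\right)\right)\right)^{2} = \left(1988 + \left(396 + 225 - 675\right)\right)^{2} = \left(1988 - 54\right)^{2} = 1934^{2} = 3740356$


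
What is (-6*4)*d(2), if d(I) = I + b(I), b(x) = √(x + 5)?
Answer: -48 - 24*√7 ≈ -111.50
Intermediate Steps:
b(x) = √(5 + x)
d(I) = I + √(5 + I)
(-6*4)*d(2) = (-6*4)*(2 + √(5 + 2)) = -24*(2 + √7) = -48 - 24*√7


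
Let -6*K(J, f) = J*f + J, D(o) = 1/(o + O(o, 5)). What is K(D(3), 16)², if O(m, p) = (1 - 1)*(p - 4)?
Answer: 289/324 ≈ 0.89198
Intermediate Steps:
O(m, p) = 0 (O(m, p) = 0*(-4 + p) = 0)
D(o) = 1/o (D(o) = 1/(o + 0) = 1/o)
K(J, f) = -J/6 - J*f/6 (K(J, f) = -(J*f + J)/6 = -(J + J*f)/6 = -J/6 - J*f/6)
K(D(3), 16)² = (-⅙*(1 + 16)/3)² = (-⅙*⅓*17)² = (-17/18)² = 289/324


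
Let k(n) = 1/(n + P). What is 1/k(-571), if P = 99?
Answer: -472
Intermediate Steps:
k(n) = 1/(99 + n) (k(n) = 1/(n + 99) = 1/(99 + n))
1/k(-571) = 1/(1/(99 - 571)) = 1/(1/(-472)) = 1/(-1/472) = -472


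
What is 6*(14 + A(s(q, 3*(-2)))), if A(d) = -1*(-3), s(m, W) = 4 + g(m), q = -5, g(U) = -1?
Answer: 102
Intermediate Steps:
s(m, W) = 3 (s(m, W) = 4 - 1 = 3)
A(d) = 3
6*(14 + A(s(q, 3*(-2)))) = 6*(14 + 3) = 6*17 = 102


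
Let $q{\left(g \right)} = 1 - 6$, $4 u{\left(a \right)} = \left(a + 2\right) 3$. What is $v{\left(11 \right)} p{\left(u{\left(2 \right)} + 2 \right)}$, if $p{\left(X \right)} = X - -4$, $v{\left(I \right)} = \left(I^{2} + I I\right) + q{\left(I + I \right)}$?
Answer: $2133$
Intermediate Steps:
$u{\left(a \right)} = \frac{3}{2} + \frac{3 a}{4}$ ($u{\left(a \right)} = \frac{\left(a + 2\right) 3}{4} = \frac{\left(2 + a\right) 3}{4} = \frac{6 + 3 a}{4} = \frac{3}{2} + \frac{3 a}{4}$)
$q{\left(g \right)} = -5$ ($q{\left(g \right)} = 1 - 6 = -5$)
$v{\left(I \right)} = -5 + 2 I^{2}$ ($v{\left(I \right)} = \left(I^{2} + I I\right) - 5 = \left(I^{2} + I^{2}\right) - 5 = 2 I^{2} - 5 = -5 + 2 I^{2}$)
$p{\left(X \right)} = 4 + X$ ($p{\left(X \right)} = X + 4 = 4 + X$)
$v{\left(11 \right)} p{\left(u{\left(2 \right)} + 2 \right)} = \left(-5 + 2 \cdot 11^{2}\right) \left(4 + \left(\left(\frac{3}{2} + \frac{3}{4} \cdot 2\right) + 2\right)\right) = \left(-5 + 2 \cdot 121\right) \left(4 + \left(\left(\frac{3}{2} + \frac{3}{2}\right) + 2\right)\right) = \left(-5 + 242\right) \left(4 + \left(3 + 2\right)\right) = 237 \left(4 + 5\right) = 237 \cdot 9 = 2133$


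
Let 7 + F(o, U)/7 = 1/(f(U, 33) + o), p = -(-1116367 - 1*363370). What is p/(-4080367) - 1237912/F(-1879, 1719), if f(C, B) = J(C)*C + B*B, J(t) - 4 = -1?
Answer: 2757248889007632/109137576149 ≈ 25264.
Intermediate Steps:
J(t) = 3 (J(t) = 4 - 1 = 3)
f(C, B) = B**2 + 3*C (f(C, B) = 3*C + B*B = 3*C + B**2 = B**2 + 3*C)
p = 1479737 (p = -(-1116367 - 363370) = -1*(-1479737) = 1479737)
F(o, U) = -49 + 7/(1089 + o + 3*U) (F(o, U) = -49 + 7/((33**2 + 3*U) + o) = -49 + 7/((1089 + 3*U) + o) = -49 + 7/(1089 + o + 3*U))
p/(-4080367) - 1237912/F(-1879, 1719) = 1479737/(-4080367) - 1237912*(1089 - 1879 + 3*1719)/(7*(-7622 - 21*1719 - 7*(-1879))) = 1479737*(-1/4080367) - 1237912*(1089 - 1879 + 5157)/(7*(-7622 - 36099 + 13153)) = -1479737/4080367 - 1237912/(7*(-30568)/4367) = -1479737/4080367 - 1237912/(7*(1/4367)*(-30568)) = -1479737/4080367 - 1237912/(-213976/4367) = -1479737/4080367 - 1237912*(-4367/213976) = -1479737/4080367 + 675745213/26747 = 2757248889007632/109137576149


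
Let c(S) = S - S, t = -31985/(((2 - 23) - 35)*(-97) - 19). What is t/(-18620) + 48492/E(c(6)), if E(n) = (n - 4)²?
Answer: 30546950633/10079006 ≈ 3030.8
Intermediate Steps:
t = -31985/5413 (t = -31985/((-21 - 35)*(-97) - 19) = -31985/(-56*(-97) - 19) = -31985/(5432 - 19) = -31985/5413 ≈ -5.9089)
c(S) = 0
E(n) = (-4 + n)²
t/(-18620) + 48492/E(c(6)) = -31985/5413/(-18620) + 48492/((-4 + 0)²) = -31985/5413*(-1/18620) + 48492/((-4)²) = 6397/20158012 + 48492/16 = 6397/20158012 + 48492*(1/16) = 6397/20158012 + 12123/4 = 30546950633/10079006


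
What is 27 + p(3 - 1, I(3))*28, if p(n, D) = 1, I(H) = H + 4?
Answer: 55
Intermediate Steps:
I(H) = 4 + H
27 + p(3 - 1, I(3))*28 = 27 + 1*28 = 27 + 28 = 55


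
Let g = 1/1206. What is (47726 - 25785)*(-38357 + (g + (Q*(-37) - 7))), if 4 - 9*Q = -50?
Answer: -1021018181815/1206 ≈ -8.4662e+8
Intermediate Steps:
Q = 6 (Q = 4/9 - ⅑*(-50) = 4/9 + 50/9 = 6)
g = 1/1206 ≈ 0.00082919
(47726 - 25785)*(-38357 + (g + (Q*(-37) - 7))) = (47726 - 25785)*(-38357 + (1/1206 + (6*(-37) - 7))) = 21941*(-38357 + (1/1206 + (-222 - 7))) = 21941*(-38357 + (1/1206 - 229)) = 21941*(-38357 - 276173/1206) = 21941*(-46534715/1206) = -1021018181815/1206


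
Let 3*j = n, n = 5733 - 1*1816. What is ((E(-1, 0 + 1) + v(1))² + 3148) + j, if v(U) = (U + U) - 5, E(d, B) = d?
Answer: 13409/3 ≈ 4469.7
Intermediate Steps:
n = 3917 (n = 5733 - 1816 = 3917)
j = 3917/3 (j = (⅓)*3917 = 3917/3 ≈ 1305.7)
v(U) = -5 + 2*U (v(U) = 2*U - 5 = -5 + 2*U)
((E(-1, 0 + 1) + v(1))² + 3148) + j = ((-1 + (-5 + 2*1))² + 3148) + 3917/3 = ((-1 + (-5 + 2))² + 3148) + 3917/3 = ((-1 - 3)² + 3148) + 3917/3 = ((-4)² + 3148) + 3917/3 = (16 + 3148) + 3917/3 = 3164 + 3917/3 = 13409/3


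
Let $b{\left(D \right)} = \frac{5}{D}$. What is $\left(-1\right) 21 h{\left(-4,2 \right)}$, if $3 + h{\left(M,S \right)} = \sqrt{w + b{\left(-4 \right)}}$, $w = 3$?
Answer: $63 - \frac{21 \sqrt{7}}{2} \approx 35.22$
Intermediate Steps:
$h{\left(M,S \right)} = -3 + \frac{\sqrt{7}}{2}$ ($h{\left(M,S \right)} = -3 + \sqrt{3 + \frac{5}{-4}} = -3 + \sqrt{3 + 5 \left(- \frac{1}{4}\right)} = -3 + \sqrt{3 - \frac{5}{4}} = -3 + \sqrt{\frac{7}{4}} = -3 + \frac{\sqrt{7}}{2}$)
$\left(-1\right) 21 h{\left(-4,2 \right)} = \left(-1\right) 21 \left(-3 + \frac{\sqrt{7}}{2}\right) = - 21 \left(-3 + \frac{\sqrt{7}}{2}\right) = 63 - \frac{21 \sqrt{7}}{2}$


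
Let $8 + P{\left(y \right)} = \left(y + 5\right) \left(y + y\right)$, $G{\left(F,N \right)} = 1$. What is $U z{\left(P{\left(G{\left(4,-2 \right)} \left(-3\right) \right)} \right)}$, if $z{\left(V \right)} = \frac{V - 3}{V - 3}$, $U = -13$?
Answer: $-13$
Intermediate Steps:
$P{\left(y \right)} = -8 + 2 y \left(5 + y\right)$ ($P{\left(y \right)} = -8 + \left(y + 5\right) \left(y + y\right) = -8 + \left(5 + y\right) 2 y = -8 + 2 y \left(5 + y\right)$)
$z{\left(V \right)} = 1$ ($z{\left(V \right)} = \frac{-3 + V}{-3 + V} = 1$)
$U z{\left(P{\left(G{\left(4,-2 \right)} \left(-3\right) \right)} \right)} = \left(-13\right) 1 = -13$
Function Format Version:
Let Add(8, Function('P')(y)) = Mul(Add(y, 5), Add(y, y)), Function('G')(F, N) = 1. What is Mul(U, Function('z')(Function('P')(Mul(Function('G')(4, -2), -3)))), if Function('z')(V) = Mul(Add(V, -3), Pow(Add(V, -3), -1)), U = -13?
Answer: -13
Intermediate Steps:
Function('P')(y) = Add(-8, Mul(2, y, Add(5, y))) (Function('P')(y) = Add(-8, Mul(Add(y, 5), Add(y, y))) = Add(-8, Mul(Add(5, y), Mul(2, y))) = Add(-8, Mul(2, y, Add(5, y))))
Function('z')(V) = 1 (Function('z')(V) = Mul(Add(-3, V), Pow(Add(-3, V), -1)) = 1)
Mul(U, Function('z')(Function('P')(Mul(Function('G')(4, -2), -3)))) = Mul(-13, 1) = -13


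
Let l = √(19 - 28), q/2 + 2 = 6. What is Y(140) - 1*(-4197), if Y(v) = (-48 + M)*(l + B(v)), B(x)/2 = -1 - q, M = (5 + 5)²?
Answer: 3261 + 156*I ≈ 3261.0 + 156.0*I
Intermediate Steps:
q = 8 (q = -4 + 2*6 = -4 + 12 = 8)
l = 3*I (l = √(-9) = 3*I ≈ 3.0*I)
M = 100 (M = 10² = 100)
B(x) = -18 (B(x) = 2*(-1 - 1*8) = 2*(-1 - 8) = 2*(-9) = -18)
Y(v) = -936 + 156*I (Y(v) = (-48 + 100)*(3*I - 18) = 52*(-18 + 3*I) = -936 + 156*I)
Y(140) - 1*(-4197) = (-936 + 156*I) - 1*(-4197) = (-936 + 156*I) + 4197 = 3261 + 156*I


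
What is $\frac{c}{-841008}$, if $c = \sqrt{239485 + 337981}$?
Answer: $- \frac{\sqrt{577466}}{841008} \approx -0.00090357$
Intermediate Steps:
$c = \sqrt{577466} \approx 759.91$
$\frac{c}{-841008} = \frac{\sqrt{577466}}{-841008} = \sqrt{577466} \left(- \frac{1}{841008}\right) = - \frac{\sqrt{577466}}{841008}$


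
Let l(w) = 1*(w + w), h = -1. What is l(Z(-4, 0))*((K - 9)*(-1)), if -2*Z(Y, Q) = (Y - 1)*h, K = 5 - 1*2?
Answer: -30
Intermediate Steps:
K = 3 (K = 5 - 2 = 3)
Z(Y, Q) = -1/2 + Y/2 (Z(Y, Q) = -(Y - 1)*(-1)/2 = -(-1 + Y)*(-1)/2 = -(1 - Y)/2 = -1/2 + Y/2)
l(w) = 2*w (l(w) = 1*(2*w) = 2*w)
l(Z(-4, 0))*((K - 9)*(-1)) = (2*(-1/2 + (1/2)*(-4)))*((3 - 9)*(-1)) = (2*(-1/2 - 2))*(-6*(-1)) = (2*(-5/2))*6 = -5*6 = -30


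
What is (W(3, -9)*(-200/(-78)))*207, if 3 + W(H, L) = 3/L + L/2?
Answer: -54050/13 ≈ -4157.7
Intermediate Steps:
W(H, L) = -3 + L/2 + 3/L (W(H, L) = -3 + (3/L + L/2) = -3 + (L/2 + 3/L) = -3 + L/2 + 3/L)
(W(3, -9)*(-200/(-78)))*207 = ((-3 + (½)*(-9) + 3/(-9))*(-200/(-78)))*207 = ((-3 - 9/2 + 3*(-⅑))*(-200*(-1/78)))*207 = ((-3 - 9/2 - ⅓)*(100/39))*207 = -47/6*100/39*207 = -2350/117*207 = -54050/13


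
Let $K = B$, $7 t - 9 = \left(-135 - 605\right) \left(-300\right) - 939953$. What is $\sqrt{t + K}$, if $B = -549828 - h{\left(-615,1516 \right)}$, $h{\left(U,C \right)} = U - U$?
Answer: $\frac{2 i \sqrt{7991795}}{7} \approx 807.71 i$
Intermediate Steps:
$h{\left(U,C \right)} = 0$
$B = -549828$ ($B = -549828 - 0 = -549828 + 0 = -549828$)
$t = - \frac{717944}{7}$ ($t = \frac{9}{7} + \frac{\left(-135 - 605\right) \left(-300\right) - 939953}{7} = \frac{9}{7} + \frac{\left(-740\right) \left(-300\right) - 939953}{7} = \frac{9}{7} + \frac{222000 - 939953}{7} = \frac{9}{7} + \frac{1}{7} \left(-717953\right) = \frac{9}{7} - \frac{717953}{7} = - \frac{717944}{7} \approx -1.0256 \cdot 10^{5}$)
$K = -549828$
$\sqrt{t + K} = \sqrt{- \frac{717944}{7} - 549828} = \sqrt{- \frac{4566740}{7}} = \frac{2 i \sqrt{7991795}}{7}$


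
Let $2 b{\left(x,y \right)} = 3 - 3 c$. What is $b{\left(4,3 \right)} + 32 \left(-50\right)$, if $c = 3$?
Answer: $-1603$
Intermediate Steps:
$b{\left(x,y \right)} = -3$ ($b{\left(x,y \right)} = \frac{3 - 9}{2} = \frac{1}{2} \left(-6\right) = -3$)
$b{\left(4,3 \right)} + 32 \left(-50\right) = -3 + 32 \left(-50\right) = -3 - 1600 = -1603$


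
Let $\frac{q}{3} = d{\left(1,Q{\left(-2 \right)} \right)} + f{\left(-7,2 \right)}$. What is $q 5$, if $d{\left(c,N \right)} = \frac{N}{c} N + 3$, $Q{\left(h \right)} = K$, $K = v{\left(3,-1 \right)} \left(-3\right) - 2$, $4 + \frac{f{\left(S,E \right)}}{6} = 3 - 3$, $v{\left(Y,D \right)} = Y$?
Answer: $1500$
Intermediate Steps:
$f{\left(S,E \right)} = -24$ ($f{\left(S,E \right)} = -24 + 6 \left(3 - 3\right) = -24 + 6 \cdot 0 = -24 + 0 = -24$)
$K = -11$ ($K = 3 \left(-3\right) - 2 = -9 - 2 = -11$)
$Q{\left(h \right)} = -11$
$d{\left(c,N \right)} = 3 + \frac{N^{2}}{c}$ ($d{\left(c,N \right)} = \frac{N^{2}}{c} + 3 = 3 + \frac{N^{2}}{c}$)
$q = 300$ ($q = 3 \left(\left(3 + \frac{\left(-11\right)^{2}}{1}\right) - 24\right) = 3 \left(\left(3 + 121 \cdot 1\right) - 24\right) = 3 \left(\left(3 + 121\right) - 24\right) = 3 \left(124 - 24\right) = 3 \cdot 100 = 300$)
$q 5 = 300 \cdot 5 = 1500$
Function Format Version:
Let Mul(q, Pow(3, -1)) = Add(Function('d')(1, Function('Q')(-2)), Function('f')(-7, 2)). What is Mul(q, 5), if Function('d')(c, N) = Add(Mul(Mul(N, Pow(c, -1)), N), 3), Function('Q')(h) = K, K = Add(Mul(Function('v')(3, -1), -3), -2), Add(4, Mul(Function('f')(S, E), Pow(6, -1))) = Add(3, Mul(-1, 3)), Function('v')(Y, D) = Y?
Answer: 1500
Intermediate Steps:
Function('f')(S, E) = -24 (Function('f')(S, E) = Add(-24, Mul(6, Add(3, Mul(-1, 3)))) = Add(-24, Mul(6, Add(3, -3))) = Add(-24, Mul(6, 0)) = Add(-24, 0) = -24)
K = -11 (K = Add(Mul(3, -3), -2) = Add(-9, -2) = -11)
Function('Q')(h) = -11
Function('d')(c, N) = Add(3, Mul(Pow(N, 2), Pow(c, -1))) (Function('d')(c, N) = Add(Mul(Pow(N, 2), Pow(c, -1)), 3) = Add(3, Mul(Pow(N, 2), Pow(c, -1))))
q = 300 (q = Mul(3, Add(Add(3, Mul(Pow(-11, 2), Pow(1, -1))), -24)) = Mul(3, Add(Add(3, Mul(121, 1)), -24)) = Mul(3, Add(Add(3, 121), -24)) = Mul(3, Add(124, -24)) = Mul(3, 100) = 300)
Mul(q, 5) = Mul(300, 5) = 1500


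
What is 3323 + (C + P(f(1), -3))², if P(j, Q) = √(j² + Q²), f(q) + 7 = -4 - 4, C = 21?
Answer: 3998 + 126*√26 ≈ 4640.5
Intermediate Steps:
f(q) = -15 (f(q) = -7 + (-4 - 4) = -7 - 8 = -15)
P(j, Q) = √(Q² + j²)
3323 + (C + P(f(1), -3))² = 3323 + (21 + √((-3)² + (-15)²))² = 3323 + (21 + √(9 + 225))² = 3323 + (21 + √234)² = 3323 + (21 + 3*√26)²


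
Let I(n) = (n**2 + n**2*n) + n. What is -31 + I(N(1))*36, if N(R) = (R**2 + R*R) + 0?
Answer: 473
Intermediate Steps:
N(R) = 2*R**2 (N(R) = (R**2 + R**2) + 0 = 2*R**2 + 0 = 2*R**2)
I(n) = n + n**2 + n**3 (I(n) = (n**2 + n**3) + n = n + n**2 + n**3)
-31 + I(N(1))*36 = -31 + ((2*1**2)*(1 + 2*1**2 + (2*1**2)**2))*36 = -31 + ((2*1)*(1 + 2*1 + (2*1)**2))*36 = -31 + (2*(1 + 2 + 2**2))*36 = -31 + (2*(1 + 2 + 4))*36 = -31 + (2*7)*36 = -31 + 14*36 = -31 + 504 = 473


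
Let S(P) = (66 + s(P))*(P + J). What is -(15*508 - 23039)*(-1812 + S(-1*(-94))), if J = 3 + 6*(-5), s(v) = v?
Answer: 137352452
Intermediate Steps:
J = -27 (J = 3 - 30 = -27)
S(P) = (-27 + P)*(66 + P) (S(P) = (66 + P)*(P - 27) = (66 + P)*(-27 + P) = (-27 + P)*(66 + P))
-(15*508 - 23039)*(-1812 + S(-1*(-94))) = -(15*508 - 23039)*(-1812 + (-1782 + (-1*(-94))² + 39*(-1*(-94)))) = -(7620 - 23039)*(-1812 + (-1782 + 94² + 39*94)) = -(-15419)*(-1812 + (-1782 + 8836 + 3666)) = -(-15419)*(-1812 + 10720) = -(-15419)*8908 = -1*(-137352452) = 137352452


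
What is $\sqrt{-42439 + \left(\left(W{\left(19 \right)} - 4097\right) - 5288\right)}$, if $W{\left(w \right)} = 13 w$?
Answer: $i \sqrt{51577} \approx 227.11 i$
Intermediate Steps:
$\sqrt{-42439 + \left(\left(W{\left(19 \right)} - 4097\right) - 5288\right)} = \sqrt{-42439 + \left(\left(13 \cdot 19 - 4097\right) - 5288\right)} = \sqrt{-42439 + \left(\left(247 - 4097\right) - 5288\right)} = \sqrt{-42439 - 9138} = \sqrt{-51577} = i \sqrt{51577}$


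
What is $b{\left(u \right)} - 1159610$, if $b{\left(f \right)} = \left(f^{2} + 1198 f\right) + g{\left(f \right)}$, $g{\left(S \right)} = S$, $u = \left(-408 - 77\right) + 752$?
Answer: $-768188$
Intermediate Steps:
$u = 267$ ($u = -485 + 752 = 267$)
$b{\left(f \right)} = f^{2} + 1199 f$ ($b{\left(f \right)} = \left(f^{2} + 1198 f\right) + f = f^{2} + 1199 f$)
$b{\left(u \right)} - 1159610 = 267 \left(1199 + 267\right) - 1159610 = 267 \cdot 1466 - 1159610 = 391422 - 1159610 = -768188$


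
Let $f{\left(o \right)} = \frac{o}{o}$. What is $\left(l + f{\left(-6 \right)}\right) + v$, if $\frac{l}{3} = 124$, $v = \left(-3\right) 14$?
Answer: $331$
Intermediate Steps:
$f{\left(o \right)} = 1$
$v = -42$
$l = 372$ ($l = 3 \cdot 124 = 372$)
$\left(l + f{\left(-6 \right)}\right) + v = \left(372 + 1\right) - 42 = 373 - 42 = 331$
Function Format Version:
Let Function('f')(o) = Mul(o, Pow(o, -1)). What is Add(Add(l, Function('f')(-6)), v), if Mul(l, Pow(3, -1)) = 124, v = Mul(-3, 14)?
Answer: 331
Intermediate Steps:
Function('f')(o) = 1
v = -42
l = 372 (l = Mul(3, 124) = 372)
Add(Add(l, Function('f')(-6)), v) = Add(Add(372, 1), -42) = Add(373, -42) = 331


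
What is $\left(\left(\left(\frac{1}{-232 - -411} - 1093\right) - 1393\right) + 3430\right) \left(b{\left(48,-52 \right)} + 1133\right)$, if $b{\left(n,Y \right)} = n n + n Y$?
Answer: $\frac{159007357}{179} \approx 8.8831 \cdot 10^{5}$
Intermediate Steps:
$b{\left(n,Y \right)} = n^{2} + Y n$
$\left(\left(\left(\frac{1}{-232 - -411} - 1093\right) - 1393\right) + 3430\right) \left(b{\left(48,-52 \right)} + 1133\right) = \left(\left(\left(\frac{1}{-232 - -411} - 1093\right) - 1393\right) + 3430\right) \left(48 \left(-52 + 48\right) + 1133\right) = \left(\left(\left(\frac{1}{-232 + 411} - 1093\right) - 1393\right) + 3430\right) \left(48 \left(-4\right) + 1133\right) = \left(\left(\left(\frac{1}{179} - 1093\right) - 1393\right) + 3430\right) \left(-192 + 1133\right) = \left(\left(\left(\frac{1}{179} - 1093\right) - 1393\right) + 3430\right) 941 = \left(\left(- \frac{195646}{179} - 1393\right) + 3430\right) 941 = \left(- \frac{444993}{179} + 3430\right) 941 = \frac{168977}{179} \cdot 941 = \frac{159007357}{179}$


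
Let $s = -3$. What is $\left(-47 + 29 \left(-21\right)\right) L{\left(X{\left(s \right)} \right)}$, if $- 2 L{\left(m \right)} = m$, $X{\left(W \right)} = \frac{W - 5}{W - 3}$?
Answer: $\frac{1312}{3} \approx 437.33$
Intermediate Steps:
$X{\left(W \right)} = \frac{-5 + W}{-3 + W}$
$L{\left(m \right)} = - \frac{m}{2}$
$\left(-47 + 29 \left(-21\right)\right) L{\left(X{\left(s \right)} \right)} = \left(-47 + 29 \left(-21\right)\right) \left(- \frac{\frac{1}{-3 - 3} \left(-5 - 3\right)}{2}\right) = \left(-47 - 609\right) \left(- \frac{\frac{1}{-6} \left(-8\right)}{2}\right) = - 656 \left(- \frac{\left(- \frac{1}{6}\right) \left(-8\right)}{2}\right) = - 656 \left(\left(- \frac{1}{2}\right) \frac{4}{3}\right) = \left(-656\right) \left(- \frac{2}{3}\right) = \frac{1312}{3}$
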